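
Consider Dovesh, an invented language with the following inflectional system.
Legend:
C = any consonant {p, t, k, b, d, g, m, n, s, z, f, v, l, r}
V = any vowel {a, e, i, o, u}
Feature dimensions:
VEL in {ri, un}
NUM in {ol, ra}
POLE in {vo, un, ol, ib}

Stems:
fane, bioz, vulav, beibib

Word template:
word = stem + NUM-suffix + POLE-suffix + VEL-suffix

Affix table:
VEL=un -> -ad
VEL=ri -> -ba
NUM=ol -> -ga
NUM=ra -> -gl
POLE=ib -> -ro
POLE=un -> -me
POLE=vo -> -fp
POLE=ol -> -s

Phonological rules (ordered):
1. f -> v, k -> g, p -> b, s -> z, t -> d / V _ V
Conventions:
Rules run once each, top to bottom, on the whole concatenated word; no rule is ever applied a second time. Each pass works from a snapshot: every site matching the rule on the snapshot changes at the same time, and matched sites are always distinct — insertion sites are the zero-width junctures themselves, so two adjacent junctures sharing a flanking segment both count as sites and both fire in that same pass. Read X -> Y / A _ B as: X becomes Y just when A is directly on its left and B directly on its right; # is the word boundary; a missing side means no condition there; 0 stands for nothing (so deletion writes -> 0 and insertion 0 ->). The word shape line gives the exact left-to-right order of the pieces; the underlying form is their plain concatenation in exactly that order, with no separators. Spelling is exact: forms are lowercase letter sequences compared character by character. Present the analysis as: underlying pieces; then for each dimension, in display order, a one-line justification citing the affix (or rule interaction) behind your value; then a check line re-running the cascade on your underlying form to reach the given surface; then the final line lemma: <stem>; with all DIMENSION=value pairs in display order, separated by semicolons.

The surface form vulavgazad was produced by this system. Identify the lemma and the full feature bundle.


underlying: vulav-ga-s-ad
VEL=un - signalled by the affix -ad
NUM=ol - signalled by the affix -ga
POLE=ol - signalled by the affix -s
check: vulavgasad -> vulavgazad
lemma: vulav; VEL=un; NUM=ol; POLE=ol


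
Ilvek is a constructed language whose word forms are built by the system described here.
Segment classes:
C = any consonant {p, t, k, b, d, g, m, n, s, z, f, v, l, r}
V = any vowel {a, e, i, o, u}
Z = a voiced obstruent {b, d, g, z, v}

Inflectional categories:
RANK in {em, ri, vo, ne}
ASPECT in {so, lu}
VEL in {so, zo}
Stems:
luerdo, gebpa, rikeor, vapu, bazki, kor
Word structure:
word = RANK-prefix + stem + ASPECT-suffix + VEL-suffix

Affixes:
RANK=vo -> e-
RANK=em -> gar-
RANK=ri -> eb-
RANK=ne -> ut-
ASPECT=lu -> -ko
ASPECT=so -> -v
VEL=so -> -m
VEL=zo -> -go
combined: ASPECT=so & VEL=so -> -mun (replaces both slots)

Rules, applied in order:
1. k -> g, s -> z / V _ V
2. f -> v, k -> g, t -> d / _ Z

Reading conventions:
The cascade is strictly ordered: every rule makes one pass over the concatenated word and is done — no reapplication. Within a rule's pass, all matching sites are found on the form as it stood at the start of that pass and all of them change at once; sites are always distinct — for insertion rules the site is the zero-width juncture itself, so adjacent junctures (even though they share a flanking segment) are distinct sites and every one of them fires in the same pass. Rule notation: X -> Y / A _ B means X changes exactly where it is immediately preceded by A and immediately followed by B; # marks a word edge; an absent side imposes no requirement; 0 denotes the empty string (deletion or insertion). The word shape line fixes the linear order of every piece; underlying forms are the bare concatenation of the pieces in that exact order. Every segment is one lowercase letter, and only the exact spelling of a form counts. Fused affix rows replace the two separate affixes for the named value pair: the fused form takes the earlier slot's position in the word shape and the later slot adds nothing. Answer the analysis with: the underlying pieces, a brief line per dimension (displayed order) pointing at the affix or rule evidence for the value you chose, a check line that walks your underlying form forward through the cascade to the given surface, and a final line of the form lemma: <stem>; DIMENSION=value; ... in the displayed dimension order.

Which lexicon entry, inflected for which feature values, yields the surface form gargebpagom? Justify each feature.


underlying: gar-gebpa-ko-m
RANK=em - signalled by the affix gar-
ASPECT=lu - signalled by the affix -ko
VEL=so - signalled by the affix -m
check: gargebpakom -> gargebpagom -> gargebpagom
lemma: gebpa; RANK=em; ASPECT=lu; VEL=so


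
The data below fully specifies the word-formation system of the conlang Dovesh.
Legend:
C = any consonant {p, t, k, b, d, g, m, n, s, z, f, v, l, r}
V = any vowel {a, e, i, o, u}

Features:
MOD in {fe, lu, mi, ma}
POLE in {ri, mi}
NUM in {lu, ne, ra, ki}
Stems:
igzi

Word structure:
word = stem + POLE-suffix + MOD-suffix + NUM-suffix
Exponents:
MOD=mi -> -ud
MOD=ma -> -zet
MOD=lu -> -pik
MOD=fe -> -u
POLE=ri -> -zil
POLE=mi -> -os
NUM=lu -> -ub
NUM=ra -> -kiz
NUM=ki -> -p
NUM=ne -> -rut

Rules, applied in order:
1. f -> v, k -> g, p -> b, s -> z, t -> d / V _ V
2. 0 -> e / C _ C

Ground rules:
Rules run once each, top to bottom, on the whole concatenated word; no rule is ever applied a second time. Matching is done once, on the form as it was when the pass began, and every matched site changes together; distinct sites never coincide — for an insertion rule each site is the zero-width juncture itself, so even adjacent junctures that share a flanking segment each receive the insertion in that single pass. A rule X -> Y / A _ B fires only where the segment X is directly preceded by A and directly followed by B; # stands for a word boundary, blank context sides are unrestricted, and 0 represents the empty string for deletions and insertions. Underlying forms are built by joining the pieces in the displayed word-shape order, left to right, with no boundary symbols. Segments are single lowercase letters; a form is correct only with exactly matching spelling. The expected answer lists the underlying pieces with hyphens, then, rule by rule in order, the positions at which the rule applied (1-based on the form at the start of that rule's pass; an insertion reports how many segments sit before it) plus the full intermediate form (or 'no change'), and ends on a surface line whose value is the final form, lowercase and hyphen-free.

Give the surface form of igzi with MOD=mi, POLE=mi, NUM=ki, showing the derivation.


underlying: igzi-os-ud-p
1. f -> v, k -> g, p -> b, s -> z, t -> d / V _ V: fires at position(s) 6: igziozudp
2. 0 -> e / C _ C: inserts after position(s) 2, 8: igeziozudep
surface: igeziozudep


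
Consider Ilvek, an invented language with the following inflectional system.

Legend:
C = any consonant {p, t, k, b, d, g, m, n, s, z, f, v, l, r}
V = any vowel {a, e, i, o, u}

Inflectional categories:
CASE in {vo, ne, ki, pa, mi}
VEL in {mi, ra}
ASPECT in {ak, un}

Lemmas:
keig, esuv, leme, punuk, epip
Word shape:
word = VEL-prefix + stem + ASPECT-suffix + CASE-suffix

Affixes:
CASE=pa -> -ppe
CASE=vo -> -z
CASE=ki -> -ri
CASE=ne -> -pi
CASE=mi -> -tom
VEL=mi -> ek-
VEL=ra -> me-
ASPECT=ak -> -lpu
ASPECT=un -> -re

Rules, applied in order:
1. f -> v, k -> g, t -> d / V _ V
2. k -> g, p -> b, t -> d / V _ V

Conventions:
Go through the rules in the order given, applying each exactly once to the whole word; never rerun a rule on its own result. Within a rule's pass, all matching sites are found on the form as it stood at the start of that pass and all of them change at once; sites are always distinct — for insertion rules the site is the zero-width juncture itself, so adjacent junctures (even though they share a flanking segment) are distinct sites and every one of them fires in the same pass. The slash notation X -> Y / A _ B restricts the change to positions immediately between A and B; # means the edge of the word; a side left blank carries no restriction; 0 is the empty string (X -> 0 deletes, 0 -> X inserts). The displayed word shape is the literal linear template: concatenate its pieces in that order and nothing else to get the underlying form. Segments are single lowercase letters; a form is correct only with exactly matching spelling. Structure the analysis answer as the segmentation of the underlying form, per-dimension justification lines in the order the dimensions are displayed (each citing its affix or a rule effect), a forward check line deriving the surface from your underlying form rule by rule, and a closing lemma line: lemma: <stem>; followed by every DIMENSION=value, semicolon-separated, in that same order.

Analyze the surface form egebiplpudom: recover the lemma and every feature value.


underlying: ek-epip-lpu-tom
CASE=mi - signalled by the affix -tom
VEL=mi - signalled by the affix ek-
ASPECT=ak - signalled by the affix -lpu
check: ekepiplputom -> egepiplpudom -> egebiplpudom
lemma: epip; CASE=mi; VEL=mi; ASPECT=ak


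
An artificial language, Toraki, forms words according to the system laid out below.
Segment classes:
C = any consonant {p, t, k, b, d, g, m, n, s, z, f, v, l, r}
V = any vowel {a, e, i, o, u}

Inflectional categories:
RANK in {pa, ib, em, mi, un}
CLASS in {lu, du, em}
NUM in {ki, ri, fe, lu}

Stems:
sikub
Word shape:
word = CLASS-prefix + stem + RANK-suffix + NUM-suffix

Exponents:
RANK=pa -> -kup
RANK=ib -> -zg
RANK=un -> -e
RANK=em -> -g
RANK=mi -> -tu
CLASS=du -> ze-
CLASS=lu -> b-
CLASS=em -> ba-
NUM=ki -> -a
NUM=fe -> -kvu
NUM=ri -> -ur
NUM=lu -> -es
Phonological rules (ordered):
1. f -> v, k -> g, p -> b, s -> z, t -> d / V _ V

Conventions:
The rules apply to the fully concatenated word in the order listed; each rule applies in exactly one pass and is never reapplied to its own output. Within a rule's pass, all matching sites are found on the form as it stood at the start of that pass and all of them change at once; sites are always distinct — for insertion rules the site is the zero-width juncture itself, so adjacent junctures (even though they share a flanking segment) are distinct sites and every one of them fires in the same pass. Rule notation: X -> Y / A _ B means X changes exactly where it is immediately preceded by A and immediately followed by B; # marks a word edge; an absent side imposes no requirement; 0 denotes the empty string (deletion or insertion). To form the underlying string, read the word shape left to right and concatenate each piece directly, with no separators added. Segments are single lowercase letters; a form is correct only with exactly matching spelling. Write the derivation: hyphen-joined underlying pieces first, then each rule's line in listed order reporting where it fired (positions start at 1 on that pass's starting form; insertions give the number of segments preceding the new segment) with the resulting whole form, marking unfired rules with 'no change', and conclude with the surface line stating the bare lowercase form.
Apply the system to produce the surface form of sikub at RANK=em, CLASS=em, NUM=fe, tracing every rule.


underlying: ba-sikub-g-kvu
1. f -> v, k -> g, p -> b, s -> z, t -> d / V _ V: fires at position(s) 3, 5: bazigubgkvu
surface: bazigubgkvu


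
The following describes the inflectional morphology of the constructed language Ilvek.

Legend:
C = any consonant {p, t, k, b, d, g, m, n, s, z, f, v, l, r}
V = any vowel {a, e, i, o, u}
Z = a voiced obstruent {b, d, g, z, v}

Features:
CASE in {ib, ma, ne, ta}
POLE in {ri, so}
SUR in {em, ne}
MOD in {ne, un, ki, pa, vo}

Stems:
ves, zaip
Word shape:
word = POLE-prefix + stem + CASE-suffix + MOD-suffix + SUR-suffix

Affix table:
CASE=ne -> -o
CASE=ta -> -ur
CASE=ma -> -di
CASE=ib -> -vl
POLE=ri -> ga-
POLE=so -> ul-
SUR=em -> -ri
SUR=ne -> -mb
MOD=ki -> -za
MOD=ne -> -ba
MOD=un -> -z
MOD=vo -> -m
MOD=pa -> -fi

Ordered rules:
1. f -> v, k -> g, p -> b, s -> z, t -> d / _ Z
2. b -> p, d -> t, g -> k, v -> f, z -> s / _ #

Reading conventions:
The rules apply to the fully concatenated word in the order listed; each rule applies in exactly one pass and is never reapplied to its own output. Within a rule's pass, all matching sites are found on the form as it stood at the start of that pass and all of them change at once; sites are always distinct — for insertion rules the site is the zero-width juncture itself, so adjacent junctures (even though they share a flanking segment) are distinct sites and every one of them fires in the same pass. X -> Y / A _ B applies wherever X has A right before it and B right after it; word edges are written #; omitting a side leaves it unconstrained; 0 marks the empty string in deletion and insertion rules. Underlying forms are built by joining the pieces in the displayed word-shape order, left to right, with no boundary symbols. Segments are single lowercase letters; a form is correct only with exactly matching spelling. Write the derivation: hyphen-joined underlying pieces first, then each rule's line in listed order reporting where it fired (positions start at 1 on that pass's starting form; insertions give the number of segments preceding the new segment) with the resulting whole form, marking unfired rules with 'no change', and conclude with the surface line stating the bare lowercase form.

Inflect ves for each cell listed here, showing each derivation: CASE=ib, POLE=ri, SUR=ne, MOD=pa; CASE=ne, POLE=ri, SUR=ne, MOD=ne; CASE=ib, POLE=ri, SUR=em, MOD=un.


cell CASE=ib, POLE=ri, SUR=ne, MOD=pa:
underlying: ga-ves-vl-fi-mb
1. f -> v, k -> g, p -> b, s -> z, t -> d / _ Z: fires at position(s) 5: gavezvlfimb
2. b -> p, d -> t, g -> k, v -> f, z -> s / _ #: fires at position(s) 11: gavezvlfimp
surface: gavezvlfimp

cell CASE=ne, POLE=ri, SUR=ne, MOD=ne:
underlying: ga-ves-o-ba-mb
1. f -> v, k -> g, p -> b, s -> z, t -> d / _ Z: no change
2. b -> p, d -> t, g -> k, v -> f, z -> s / _ #: fires at position(s) 10: gavesobamp
surface: gavesobamp

cell CASE=ib, POLE=ri, SUR=em, MOD=un:
underlying: ga-ves-vl-z-ri
1. f -> v, k -> g, p -> b, s -> z, t -> d / _ Z: fires at position(s) 5: gavezvlzri
2. b -> p, d -> t, g -> k, v -> f, z -> s / _ #: no change
surface: gavezvlzri


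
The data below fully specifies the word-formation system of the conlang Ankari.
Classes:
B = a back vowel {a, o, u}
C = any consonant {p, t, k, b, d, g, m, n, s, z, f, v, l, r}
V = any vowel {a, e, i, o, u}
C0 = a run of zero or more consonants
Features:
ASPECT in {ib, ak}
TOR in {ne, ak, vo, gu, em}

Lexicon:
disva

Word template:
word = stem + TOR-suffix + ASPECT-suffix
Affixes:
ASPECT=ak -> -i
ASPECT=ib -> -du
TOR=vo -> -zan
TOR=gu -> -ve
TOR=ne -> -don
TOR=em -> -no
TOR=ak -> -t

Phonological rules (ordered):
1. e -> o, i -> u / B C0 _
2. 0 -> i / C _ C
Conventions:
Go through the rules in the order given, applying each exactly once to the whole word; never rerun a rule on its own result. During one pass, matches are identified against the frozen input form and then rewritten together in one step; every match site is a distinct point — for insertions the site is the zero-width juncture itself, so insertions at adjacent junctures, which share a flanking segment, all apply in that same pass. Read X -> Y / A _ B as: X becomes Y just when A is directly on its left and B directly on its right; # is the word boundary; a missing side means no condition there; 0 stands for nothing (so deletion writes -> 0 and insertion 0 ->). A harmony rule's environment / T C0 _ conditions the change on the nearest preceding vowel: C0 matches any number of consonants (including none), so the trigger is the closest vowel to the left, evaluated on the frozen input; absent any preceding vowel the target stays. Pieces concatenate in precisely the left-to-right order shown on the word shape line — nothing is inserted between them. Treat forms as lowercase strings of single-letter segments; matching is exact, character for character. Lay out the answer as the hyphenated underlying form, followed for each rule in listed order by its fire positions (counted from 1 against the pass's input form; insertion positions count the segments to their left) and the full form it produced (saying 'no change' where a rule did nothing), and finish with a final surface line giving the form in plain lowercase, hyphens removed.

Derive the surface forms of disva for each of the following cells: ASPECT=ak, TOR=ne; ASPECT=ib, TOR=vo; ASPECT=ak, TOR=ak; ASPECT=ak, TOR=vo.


cell ASPECT=ak, TOR=ne:
underlying: disva-don-i
1. e -> o, i -> u / B C0 _: fires at position(s) 9: disvadonu
2. 0 -> i / C _ C: inserts after position(s) 3: disivadonu
surface: disivadonu

cell ASPECT=ib, TOR=vo:
underlying: disva-zan-du
1. e -> o, i -> u / B C0 _: no change
2. 0 -> i / C _ C: inserts after position(s) 3, 8: disivazanidu
surface: disivazanidu

cell ASPECT=ak, TOR=ak:
underlying: disva-t-i
1. e -> o, i -> u / B C0 _: fires at position(s) 7: disvatu
2. 0 -> i / C _ C: inserts after position(s) 3: disivatu
surface: disivatu

cell ASPECT=ak, TOR=vo:
underlying: disva-zan-i
1. e -> o, i -> u / B C0 _: fires at position(s) 9: disvazanu
2. 0 -> i / C _ C: inserts after position(s) 3: disivazanu
surface: disivazanu


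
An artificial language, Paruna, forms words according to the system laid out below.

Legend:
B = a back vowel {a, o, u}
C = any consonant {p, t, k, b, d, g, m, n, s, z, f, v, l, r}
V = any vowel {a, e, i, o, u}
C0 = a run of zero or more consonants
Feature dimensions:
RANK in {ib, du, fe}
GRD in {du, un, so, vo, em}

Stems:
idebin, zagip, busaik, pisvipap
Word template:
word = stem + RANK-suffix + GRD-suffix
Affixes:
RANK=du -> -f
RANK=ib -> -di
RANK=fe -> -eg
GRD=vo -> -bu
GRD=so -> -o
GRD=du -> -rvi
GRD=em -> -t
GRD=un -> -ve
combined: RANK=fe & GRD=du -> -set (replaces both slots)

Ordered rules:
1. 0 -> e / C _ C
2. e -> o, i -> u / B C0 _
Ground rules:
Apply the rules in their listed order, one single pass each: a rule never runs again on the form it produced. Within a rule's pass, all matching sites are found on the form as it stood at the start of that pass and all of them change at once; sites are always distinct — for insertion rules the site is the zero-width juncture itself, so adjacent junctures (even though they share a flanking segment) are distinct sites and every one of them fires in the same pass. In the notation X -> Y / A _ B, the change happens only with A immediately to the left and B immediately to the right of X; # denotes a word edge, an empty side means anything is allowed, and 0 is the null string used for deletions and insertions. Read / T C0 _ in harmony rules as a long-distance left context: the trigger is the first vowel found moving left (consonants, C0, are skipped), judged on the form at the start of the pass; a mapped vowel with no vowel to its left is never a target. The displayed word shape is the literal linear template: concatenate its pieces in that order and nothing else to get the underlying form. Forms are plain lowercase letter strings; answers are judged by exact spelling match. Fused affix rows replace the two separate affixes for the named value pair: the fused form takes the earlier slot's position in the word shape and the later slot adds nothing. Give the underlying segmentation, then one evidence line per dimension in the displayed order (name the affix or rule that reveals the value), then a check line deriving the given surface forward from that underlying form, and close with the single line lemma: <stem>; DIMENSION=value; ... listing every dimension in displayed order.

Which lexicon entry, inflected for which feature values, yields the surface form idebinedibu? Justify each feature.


underlying: idebin-di-bu
RANK=ib - signalled by the affix -di
GRD=vo - signalled by the affix -bu
check: idebindibu -> idebinedibu -> idebinedibu
lemma: idebin; RANK=ib; GRD=vo


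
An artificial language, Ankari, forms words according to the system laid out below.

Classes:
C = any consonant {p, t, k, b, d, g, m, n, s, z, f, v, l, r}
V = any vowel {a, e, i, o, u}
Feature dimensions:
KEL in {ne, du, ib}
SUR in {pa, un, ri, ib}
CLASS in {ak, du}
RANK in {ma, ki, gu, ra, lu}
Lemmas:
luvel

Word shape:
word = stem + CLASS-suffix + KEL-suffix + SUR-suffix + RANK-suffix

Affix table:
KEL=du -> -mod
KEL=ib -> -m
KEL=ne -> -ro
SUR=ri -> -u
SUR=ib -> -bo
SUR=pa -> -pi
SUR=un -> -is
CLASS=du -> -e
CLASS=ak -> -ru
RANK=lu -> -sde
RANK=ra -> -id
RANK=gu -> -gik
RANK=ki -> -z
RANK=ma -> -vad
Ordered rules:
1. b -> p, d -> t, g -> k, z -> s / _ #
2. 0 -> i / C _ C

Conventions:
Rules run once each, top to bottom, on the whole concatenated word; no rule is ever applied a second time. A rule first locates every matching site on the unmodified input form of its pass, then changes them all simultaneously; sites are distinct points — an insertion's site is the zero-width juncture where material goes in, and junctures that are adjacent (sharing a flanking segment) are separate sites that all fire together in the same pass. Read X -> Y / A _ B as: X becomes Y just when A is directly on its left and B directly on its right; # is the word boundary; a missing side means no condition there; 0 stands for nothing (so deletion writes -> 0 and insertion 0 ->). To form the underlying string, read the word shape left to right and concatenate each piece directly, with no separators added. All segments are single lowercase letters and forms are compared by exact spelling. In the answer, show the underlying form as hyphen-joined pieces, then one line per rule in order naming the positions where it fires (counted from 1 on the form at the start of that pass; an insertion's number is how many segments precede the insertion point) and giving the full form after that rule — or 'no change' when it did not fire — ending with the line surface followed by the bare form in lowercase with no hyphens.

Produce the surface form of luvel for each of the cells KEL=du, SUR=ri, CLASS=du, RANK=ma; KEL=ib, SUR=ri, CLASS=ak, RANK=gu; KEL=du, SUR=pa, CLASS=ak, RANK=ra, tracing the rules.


cell KEL=du, SUR=ri, CLASS=du, RANK=ma:
underlying: luvel-e-mod-u-vad
1. b -> p, d -> t, g -> k, z -> s / _ #: fires at position(s) 13: luvelemoduvat
2. 0 -> i / C _ C: no change
surface: luvelemoduvat

cell KEL=ib, SUR=ri, CLASS=ak, RANK=gu:
underlying: luvel-ru-m-u-gik
1. b -> p, d -> t, g -> k, z -> s / _ #: no change
2. 0 -> i / C _ C: inserts after position(s) 5: luvelirumugik
surface: luvelirumugik

cell KEL=du, SUR=pa, CLASS=ak, RANK=ra:
underlying: luvel-ru-mod-pi-id
1. b -> p, d -> t, g -> k, z -> s / _ #: fires at position(s) 14: luvelrumodpiit
2. 0 -> i / C _ C: inserts after position(s) 5, 10: luvelirumodipiit
surface: luvelirumodipiit


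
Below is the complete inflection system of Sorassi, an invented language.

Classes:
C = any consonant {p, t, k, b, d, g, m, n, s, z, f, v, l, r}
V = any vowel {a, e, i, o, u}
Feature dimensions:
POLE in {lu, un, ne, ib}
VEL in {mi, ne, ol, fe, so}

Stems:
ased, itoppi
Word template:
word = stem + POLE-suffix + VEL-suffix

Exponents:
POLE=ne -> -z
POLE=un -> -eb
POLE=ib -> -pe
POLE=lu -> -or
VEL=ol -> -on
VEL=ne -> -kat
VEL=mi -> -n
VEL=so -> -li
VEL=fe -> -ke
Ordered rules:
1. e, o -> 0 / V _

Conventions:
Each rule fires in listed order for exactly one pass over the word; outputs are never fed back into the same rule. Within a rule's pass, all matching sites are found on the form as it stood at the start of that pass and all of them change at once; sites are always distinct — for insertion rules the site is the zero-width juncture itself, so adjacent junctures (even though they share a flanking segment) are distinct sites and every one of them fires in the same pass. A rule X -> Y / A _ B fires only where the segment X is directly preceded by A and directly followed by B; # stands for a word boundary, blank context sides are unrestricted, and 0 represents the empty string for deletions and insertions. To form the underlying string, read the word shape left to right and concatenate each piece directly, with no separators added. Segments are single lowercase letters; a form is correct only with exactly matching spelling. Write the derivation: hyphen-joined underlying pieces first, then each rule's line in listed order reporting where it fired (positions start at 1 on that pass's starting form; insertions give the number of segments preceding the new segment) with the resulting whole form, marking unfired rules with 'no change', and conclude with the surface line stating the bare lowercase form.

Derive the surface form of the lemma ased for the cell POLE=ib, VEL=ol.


underlying: ased-pe-on
1. e, o -> 0 / V _: fires at position(s) 7: asedpen
surface: asedpen


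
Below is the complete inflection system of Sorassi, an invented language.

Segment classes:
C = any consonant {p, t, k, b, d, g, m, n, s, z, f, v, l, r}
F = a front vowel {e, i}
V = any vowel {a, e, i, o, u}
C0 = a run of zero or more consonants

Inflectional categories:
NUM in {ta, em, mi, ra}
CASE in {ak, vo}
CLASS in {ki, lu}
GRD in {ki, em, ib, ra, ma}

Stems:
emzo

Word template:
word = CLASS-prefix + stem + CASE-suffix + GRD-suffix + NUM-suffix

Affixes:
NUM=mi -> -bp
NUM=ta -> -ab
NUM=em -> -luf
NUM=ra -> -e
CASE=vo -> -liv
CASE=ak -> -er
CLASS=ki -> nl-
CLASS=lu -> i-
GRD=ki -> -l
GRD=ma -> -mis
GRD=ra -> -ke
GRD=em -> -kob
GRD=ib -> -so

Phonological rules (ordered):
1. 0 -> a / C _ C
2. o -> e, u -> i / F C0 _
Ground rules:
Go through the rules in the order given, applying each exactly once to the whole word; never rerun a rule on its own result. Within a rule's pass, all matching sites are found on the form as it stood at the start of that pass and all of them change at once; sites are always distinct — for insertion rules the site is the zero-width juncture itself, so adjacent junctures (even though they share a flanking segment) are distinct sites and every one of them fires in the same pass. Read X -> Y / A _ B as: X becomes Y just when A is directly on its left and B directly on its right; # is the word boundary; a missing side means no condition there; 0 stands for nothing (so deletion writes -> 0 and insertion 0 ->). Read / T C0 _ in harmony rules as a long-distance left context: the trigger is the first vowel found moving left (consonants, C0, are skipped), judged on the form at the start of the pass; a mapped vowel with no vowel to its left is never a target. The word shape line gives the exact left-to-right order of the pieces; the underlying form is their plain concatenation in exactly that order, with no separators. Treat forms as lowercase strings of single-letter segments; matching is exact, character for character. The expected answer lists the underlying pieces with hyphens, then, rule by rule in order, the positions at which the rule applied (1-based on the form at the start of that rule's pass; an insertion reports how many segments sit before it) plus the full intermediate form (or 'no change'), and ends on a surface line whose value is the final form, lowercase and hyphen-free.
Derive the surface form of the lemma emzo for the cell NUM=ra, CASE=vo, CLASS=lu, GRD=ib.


underlying: i-emzo-liv-so-e
1. 0 -> a / C _ C: inserts after position(s) 3, 8: iemazolivasoe
2. o -> e, u -> i / F C0 _: no change
surface: iemazolivasoe


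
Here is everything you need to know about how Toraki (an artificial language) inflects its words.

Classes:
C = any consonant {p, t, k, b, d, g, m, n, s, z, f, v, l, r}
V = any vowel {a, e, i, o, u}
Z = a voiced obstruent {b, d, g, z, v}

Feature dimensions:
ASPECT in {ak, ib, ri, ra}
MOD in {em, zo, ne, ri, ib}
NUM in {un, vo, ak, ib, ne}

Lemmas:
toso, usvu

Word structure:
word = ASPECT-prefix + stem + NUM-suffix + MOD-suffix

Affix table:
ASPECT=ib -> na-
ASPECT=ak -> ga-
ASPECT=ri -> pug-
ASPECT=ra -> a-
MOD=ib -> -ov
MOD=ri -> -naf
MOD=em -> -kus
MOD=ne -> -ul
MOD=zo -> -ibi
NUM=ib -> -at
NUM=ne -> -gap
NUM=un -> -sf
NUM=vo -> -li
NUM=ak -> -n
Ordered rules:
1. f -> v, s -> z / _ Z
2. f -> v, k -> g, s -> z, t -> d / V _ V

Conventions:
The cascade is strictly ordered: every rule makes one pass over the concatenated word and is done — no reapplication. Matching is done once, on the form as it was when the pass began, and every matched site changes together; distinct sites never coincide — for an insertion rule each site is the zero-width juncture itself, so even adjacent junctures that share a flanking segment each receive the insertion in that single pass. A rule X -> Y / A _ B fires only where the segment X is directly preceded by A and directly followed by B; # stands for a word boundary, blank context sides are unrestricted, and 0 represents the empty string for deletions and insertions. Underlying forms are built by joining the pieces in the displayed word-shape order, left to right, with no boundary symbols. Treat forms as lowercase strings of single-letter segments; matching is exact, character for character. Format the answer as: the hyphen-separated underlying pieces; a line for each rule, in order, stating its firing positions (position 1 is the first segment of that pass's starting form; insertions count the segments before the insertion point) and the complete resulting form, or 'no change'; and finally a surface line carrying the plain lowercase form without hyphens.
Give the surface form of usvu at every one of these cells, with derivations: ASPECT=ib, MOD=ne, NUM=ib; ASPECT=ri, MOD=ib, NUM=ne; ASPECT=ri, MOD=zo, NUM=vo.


cell ASPECT=ib, MOD=ne, NUM=ib:
underlying: na-usvu-at-ul
1. f -> v, s -> z / _ Z: fires at position(s) 4: nauzvuatul
2. f -> v, k -> g, s -> z, t -> d / V _ V: fires at position(s) 8: nauzvuadul
surface: nauzvuadul

cell ASPECT=ri, MOD=ib, NUM=ne:
underlying: pug-usvu-gap-ov
1. f -> v, s -> z / _ Z: fires at position(s) 5: puguzvugapov
2. f -> v, k -> g, s -> z, t -> d / V _ V: no change
surface: puguzvugapov

cell ASPECT=ri, MOD=zo, NUM=vo:
underlying: pug-usvu-li-ibi
1. f -> v, s -> z / _ Z: fires at position(s) 5: puguzvuliibi
2. f -> v, k -> g, s -> z, t -> d / V _ V: no change
surface: puguzvuliibi


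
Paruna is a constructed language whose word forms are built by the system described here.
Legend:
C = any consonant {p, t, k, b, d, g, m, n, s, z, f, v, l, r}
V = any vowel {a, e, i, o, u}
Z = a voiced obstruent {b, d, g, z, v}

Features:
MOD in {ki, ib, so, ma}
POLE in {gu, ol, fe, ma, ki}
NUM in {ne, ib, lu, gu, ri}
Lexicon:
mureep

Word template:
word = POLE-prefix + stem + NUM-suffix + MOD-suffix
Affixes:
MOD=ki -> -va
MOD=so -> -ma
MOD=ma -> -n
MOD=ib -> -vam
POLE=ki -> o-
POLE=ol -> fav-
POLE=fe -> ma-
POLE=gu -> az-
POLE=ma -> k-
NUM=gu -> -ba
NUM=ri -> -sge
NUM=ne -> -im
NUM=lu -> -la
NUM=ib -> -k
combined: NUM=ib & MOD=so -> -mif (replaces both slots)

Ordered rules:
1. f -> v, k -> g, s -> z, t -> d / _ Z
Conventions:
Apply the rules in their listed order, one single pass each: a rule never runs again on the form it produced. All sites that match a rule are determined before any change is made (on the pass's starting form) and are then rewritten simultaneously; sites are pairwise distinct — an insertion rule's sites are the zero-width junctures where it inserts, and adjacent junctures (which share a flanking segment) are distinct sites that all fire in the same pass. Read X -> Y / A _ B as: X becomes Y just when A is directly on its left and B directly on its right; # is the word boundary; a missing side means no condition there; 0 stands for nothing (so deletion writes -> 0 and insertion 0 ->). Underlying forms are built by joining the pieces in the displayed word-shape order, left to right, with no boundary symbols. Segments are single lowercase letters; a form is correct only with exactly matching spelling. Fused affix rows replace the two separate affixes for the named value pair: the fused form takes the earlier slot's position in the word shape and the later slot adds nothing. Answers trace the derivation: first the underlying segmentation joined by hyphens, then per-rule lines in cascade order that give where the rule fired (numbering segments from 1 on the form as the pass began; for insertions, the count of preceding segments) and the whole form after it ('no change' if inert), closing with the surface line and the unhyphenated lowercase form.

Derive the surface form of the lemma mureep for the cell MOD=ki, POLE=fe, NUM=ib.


underlying: ma-mureep-k-va
1. f -> v, k -> g, s -> z, t -> d / _ Z: fires at position(s) 9: mamureepgva
surface: mamureepgva


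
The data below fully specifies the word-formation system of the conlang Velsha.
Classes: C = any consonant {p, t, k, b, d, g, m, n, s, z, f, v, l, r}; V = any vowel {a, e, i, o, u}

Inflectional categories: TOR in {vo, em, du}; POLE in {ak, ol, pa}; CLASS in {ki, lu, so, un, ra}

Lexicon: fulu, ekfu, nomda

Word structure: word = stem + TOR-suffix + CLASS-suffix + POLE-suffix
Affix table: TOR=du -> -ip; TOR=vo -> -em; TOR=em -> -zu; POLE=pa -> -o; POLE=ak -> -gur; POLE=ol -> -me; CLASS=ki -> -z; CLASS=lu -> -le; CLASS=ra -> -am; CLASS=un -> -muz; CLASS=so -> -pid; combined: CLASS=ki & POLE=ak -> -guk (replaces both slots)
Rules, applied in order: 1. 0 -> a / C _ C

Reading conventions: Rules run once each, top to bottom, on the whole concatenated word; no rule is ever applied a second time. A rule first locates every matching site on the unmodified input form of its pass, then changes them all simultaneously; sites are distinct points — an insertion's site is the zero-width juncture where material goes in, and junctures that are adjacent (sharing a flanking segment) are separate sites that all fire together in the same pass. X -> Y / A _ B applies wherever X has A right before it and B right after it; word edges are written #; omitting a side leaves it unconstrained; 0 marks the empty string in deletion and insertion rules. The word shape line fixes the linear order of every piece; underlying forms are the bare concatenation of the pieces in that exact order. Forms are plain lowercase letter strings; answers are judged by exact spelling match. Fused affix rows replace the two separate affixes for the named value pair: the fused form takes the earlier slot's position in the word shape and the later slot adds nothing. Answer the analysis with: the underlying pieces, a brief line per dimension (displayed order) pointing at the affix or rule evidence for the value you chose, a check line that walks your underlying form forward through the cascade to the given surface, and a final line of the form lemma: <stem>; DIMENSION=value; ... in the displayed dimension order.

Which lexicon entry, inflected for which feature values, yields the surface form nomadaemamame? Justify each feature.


underlying: nomda-em-am-me
TOR=vo - signalled by the affix -em
POLE=ol - signalled by the affix -me
CLASS=ra - signalled by the affix -am
check: nomdaemamme -> nomadaemamame
lemma: nomda; TOR=vo; POLE=ol; CLASS=ra


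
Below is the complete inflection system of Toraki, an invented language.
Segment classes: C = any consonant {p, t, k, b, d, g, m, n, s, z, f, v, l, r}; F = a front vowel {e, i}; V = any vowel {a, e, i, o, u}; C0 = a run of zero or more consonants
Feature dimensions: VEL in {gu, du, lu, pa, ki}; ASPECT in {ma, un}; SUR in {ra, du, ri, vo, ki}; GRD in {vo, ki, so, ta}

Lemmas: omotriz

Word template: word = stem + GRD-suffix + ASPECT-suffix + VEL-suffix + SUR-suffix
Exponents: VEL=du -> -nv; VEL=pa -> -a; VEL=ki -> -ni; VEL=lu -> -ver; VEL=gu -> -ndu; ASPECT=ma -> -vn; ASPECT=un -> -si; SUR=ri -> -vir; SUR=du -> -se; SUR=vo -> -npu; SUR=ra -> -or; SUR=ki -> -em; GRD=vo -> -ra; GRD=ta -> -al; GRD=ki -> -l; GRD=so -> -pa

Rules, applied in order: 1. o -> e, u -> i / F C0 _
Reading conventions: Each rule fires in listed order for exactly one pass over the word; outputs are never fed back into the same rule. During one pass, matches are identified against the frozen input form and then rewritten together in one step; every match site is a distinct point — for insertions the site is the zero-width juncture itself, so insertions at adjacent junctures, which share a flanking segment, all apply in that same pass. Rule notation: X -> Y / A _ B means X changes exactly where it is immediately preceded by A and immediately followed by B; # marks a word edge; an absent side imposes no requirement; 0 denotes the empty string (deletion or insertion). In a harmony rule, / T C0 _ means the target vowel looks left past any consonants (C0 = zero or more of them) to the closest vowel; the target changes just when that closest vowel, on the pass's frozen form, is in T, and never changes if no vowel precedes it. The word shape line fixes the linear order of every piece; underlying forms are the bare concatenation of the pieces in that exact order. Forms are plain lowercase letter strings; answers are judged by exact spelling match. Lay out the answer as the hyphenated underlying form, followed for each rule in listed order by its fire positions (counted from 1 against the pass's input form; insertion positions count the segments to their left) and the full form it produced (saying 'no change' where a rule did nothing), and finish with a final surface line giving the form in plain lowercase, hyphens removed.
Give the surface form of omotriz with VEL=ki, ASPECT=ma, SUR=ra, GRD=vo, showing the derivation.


underlying: omotriz-ra-vn-ni-or
1. o -> e, u -> i / F C0 _: fires at position(s) 14: omotrizravnnier
surface: omotrizravnnier


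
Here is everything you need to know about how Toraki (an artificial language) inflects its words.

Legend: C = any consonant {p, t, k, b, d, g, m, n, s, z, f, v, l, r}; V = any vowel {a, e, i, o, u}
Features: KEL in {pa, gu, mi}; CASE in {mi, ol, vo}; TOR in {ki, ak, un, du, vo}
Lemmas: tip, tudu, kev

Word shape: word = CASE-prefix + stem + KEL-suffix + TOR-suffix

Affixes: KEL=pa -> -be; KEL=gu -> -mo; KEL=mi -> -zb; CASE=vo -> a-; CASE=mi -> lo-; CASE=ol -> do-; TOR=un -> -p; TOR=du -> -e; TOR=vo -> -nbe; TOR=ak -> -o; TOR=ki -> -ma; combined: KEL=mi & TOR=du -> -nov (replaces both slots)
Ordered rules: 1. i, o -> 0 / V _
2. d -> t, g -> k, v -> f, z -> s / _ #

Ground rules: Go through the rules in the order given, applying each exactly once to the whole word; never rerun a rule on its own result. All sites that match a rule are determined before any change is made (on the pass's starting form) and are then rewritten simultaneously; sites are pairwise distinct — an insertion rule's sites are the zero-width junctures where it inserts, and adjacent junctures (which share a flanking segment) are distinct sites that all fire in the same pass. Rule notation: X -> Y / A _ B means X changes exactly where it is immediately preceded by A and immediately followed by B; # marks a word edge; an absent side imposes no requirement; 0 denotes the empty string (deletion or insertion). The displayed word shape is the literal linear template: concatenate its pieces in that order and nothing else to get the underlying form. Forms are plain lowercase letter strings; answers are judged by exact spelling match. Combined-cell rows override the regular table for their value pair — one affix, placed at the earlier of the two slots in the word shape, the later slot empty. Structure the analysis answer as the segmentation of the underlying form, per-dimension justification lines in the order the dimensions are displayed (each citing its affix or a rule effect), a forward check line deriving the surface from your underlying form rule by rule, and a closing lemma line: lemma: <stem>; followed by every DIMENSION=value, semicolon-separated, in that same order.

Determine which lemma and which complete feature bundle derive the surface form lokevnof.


underlying: lo-kev-nov
KEL=mi - signalled by the combined affix row
CASE=mi - signalled by the affix lo-
TOR=du - signalled by the combined affix row
check: lokevnov -> lokevnov -> lokevnof
lemma: kev; KEL=mi; CASE=mi; TOR=du


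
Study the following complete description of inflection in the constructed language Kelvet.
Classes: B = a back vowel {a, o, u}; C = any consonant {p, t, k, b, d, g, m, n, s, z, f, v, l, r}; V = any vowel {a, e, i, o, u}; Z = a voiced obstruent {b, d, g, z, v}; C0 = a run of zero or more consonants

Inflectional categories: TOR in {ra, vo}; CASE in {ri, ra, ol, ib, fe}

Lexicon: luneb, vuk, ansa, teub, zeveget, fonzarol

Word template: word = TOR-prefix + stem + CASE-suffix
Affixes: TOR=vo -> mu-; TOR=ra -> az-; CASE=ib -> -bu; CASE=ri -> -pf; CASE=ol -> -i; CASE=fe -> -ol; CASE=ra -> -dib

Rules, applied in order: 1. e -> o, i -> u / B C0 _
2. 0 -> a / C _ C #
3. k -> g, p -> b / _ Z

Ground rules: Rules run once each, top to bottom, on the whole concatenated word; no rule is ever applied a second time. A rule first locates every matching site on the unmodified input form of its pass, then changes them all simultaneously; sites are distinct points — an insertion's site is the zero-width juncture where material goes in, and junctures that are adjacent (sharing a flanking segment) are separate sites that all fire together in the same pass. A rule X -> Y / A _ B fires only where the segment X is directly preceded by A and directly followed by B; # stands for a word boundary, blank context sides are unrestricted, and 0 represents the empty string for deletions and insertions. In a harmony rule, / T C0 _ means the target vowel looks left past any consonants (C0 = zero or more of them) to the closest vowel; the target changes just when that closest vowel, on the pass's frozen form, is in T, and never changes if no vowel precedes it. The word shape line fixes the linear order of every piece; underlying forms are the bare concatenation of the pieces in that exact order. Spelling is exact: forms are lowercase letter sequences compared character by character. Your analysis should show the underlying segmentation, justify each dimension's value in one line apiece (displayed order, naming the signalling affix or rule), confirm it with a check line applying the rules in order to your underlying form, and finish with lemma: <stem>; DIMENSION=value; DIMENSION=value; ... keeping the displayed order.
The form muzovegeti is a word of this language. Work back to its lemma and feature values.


underlying: mu-zeveget-i
TOR=vo - signalled by the affix mu-
CASE=ol - signalled by the affix -i
check: muzevegeti -> muzovegeti -> muzovegeti -> muzovegeti
lemma: zeveget; TOR=vo; CASE=ol
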